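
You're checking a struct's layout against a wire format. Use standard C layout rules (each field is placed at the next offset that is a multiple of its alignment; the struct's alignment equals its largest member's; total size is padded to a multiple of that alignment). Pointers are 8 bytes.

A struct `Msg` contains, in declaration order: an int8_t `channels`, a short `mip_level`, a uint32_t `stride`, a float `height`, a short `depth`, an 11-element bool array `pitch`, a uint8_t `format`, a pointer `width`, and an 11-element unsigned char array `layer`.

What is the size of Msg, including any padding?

channels at 0 (size 1, align 1) → ends 1
pad 1 to align 2 for mip_level
mip_level at 2 (size 2, align 2) → ends 4
stride at 4 (size 4, align 4) → ends 8
height at 8 (size 4, align 4) → ends 12
depth at 12 (size 2, align 2) → ends 14
pitch at 14 (size 11, align 1) → ends 25
format at 25 (size 1, align 1) → ends 26
pad 6 to align 8 for width
width at 32 (size 8, align 8) → ends 40
layer at 40 (size 11, align 1) → ends 51
tail pad 5 to reach multiple of 8
total 56 bytes, alignment 8

56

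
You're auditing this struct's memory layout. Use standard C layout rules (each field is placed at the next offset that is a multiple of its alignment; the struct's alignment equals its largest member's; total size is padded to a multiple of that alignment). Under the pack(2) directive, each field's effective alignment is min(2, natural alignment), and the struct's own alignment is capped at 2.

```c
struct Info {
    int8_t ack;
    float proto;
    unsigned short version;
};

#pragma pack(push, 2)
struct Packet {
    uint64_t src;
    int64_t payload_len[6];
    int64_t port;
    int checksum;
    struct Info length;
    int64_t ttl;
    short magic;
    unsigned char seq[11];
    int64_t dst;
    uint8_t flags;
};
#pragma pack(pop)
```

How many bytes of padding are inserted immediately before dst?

1

Info: ack at 0 (size 1, align 1) → ends 1; pad 3 to align 4 for proto; proto at 4 (size 4, align 4) → ends 8; version at 8 (size 2, align 2) → ends 10; tail pad 2 to reach multiple of 4; total 12 bytes, alignment 4
src at 0 (size 8, align 2) → ends 8
payload_len at 8 (size 48, align 2) → ends 56
port at 56 (size 8, align 2) → ends 64
checksum at 64 (size 4, align 2) → ends 68
length at 68 (size 12, align 2) → ends 80
ttl at 80 (size 8, align 2) → ends 88
magic at 88 (size 2, align 2) → ends 90
seq at 90 (size 11, align 1) → ends 101
pad 1 to align 2 for dst
dst at 102 (size 8, align 2) → ends 110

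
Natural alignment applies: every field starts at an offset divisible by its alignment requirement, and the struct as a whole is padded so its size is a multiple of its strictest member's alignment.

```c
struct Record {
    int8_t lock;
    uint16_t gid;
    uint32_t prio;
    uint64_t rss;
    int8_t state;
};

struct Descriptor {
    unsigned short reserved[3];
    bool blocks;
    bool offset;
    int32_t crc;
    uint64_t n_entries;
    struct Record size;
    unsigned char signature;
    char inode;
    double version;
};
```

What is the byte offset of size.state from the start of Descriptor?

40

Record: @0: lock [1B, align 1] → 1; +1 pad (align 2); @2: gid [2B, align 2] → 4; @4: prio [4B, align 4] → 8; @8: rss [8B, align 8] → 16; @16: state [1B, align 1] → 17; +7 tail pad (align 8); size 24, align 8
@0: reserved [6B, align 2] → 6
@6: blocks [1B, align 1] → 7
@7: offset [1B, align 1] → 8
@8: crc [4B, align 4] → 12
+4 pad (align 8)
@16: n_entries [8B, align 8] → 24
@24: size [24B, align 8] → 48
within Record: state at 16
24 + 16 = 40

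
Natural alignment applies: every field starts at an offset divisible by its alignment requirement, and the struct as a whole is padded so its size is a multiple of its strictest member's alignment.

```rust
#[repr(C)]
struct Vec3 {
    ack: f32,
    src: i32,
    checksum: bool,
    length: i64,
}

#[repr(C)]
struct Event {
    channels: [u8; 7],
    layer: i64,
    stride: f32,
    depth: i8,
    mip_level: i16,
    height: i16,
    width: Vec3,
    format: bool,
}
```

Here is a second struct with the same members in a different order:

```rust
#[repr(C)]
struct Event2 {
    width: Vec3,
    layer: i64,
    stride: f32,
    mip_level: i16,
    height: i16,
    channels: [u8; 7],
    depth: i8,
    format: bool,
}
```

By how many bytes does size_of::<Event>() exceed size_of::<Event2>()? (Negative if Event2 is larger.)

Vec3: @0: ack [4B, align 4] → 4; @4: src [4B, align 4] → 8; @8: checksum [1B, align 1] → 9; +7 pad (align 8); @16: length [8B, align 8] → 24; size 24, align 8
@0: channels [7B, align 1] → 7
+1 pad (align 8)
@8: layer [8B, align 8] → 16
@16: stride [4B, align 4] → 20
@20: depth [1B, align 1] → 21
+1 pad (align 2)
@22: mip_level [2B, align 2] → 24
@24: height [2B, align 2] → 26
+6 pad (align 8)
@32: width [24B, align 8] → 56
@56: format [1B, align 1] → 57
+7 tail pad (align 8)
size 64, align 8
— Event2 —
@0: width [24B, align 8] → 24
@24: layer [8B, align 8] → 32
@32: stride [4B, align 4] → 36
@36: mip_level [2B, align 2] → 38
@38: height [2B, align 2] → 40
@40: channels [7B, align 1] → 47
@47: depth [1B, align 1] → 48
@48: format [1B, align 1] → 49
+7 tail pad (align 8)
size 56, align 8
64 − 56 = 8

8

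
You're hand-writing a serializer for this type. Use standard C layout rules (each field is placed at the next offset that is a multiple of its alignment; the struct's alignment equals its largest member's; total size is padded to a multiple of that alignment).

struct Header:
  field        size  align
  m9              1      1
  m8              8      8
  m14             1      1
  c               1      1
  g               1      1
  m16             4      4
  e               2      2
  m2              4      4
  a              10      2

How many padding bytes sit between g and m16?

0..1  m9  (1B, 1-aligned)
1..8  -- padding (7B)
8..16  m8  (8B, 8-aligned)
16..17  m14  (1B, 1-aligned)
17..18  c  (1B, 1-aligned)
18..19  g  (1B, 1-aligned)
19..20  -- padding (1B)
20..24  m16  (4B, 4-aligned)

1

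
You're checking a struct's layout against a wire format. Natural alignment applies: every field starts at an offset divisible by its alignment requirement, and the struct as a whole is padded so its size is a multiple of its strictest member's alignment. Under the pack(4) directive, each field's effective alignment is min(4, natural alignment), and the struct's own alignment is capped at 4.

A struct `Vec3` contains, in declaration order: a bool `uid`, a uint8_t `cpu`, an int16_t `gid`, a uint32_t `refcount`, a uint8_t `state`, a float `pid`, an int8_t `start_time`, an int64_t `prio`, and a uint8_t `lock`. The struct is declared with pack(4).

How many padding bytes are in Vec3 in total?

@0: uid [1B, align 1] → 1
@1: cpu [1B, align 1] → 2
@2: gid [2B, align 2] → 4
@4: refcount [4B, align 4] → 8
@8: state [1B, align 1] → 9
+3 pad (align 4)
@12: pid [4B, align 4] → 16
@16: start_time [1B, align 1] → 17
+3 pad (align 4)
@20: prio [8B, align 4] → 28
@28: lock [1B, align 1] → 29
+3 tail pad (align 4)
size 32, align 4
data bytes 23, size 32 → padding 9

9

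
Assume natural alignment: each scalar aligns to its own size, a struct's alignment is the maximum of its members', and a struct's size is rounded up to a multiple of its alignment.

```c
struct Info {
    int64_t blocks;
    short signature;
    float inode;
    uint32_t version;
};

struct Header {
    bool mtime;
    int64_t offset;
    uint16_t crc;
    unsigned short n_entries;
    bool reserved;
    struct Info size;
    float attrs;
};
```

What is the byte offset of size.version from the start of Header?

Info: 0..8  blocks  (8B, 8-aligned); 8..10  signature  (2B, 2-aligned); 10..12  -- padding (2B); 12..16  inode  (4B, 4-aligned); 16..20  version  (4B, 4-aligned); 20..24  -- tail padding (4B); sizeof = 24, alignof = 8
0..1  mtime  (1B, 1-aligned)
1..8  -- padding (7B)
8..16  offset  (8B, 8-aligned)
16..18  crc  (2B, 2-aligned)
18..20  n_entries  (2B, 2-aligned)
20..21  reserved  (1B, 1-aligned)
21..24  -- padding (3B)
24..48  size  (24B, 8-aligned)
within Info: version at 16
24 + 16 = 40

40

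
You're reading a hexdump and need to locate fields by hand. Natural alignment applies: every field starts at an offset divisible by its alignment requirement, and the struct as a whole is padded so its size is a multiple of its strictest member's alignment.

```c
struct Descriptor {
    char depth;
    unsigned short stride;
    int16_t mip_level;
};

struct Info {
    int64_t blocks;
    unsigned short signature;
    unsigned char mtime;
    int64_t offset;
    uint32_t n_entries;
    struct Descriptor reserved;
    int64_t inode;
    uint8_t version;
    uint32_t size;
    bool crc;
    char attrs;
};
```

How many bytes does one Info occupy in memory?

64

Descriptor: @0: depth [1B, align 1] → 1; +1 pad (align 2); @2: stride [2B, align 2] → 4; @4: mip_level [2B, align 2] → 6; size 6, align 2
@0: blocks [8B, align 8] → 8
@8: signature [2B, align 2] → 10
@10: mtime [1B, align 1] → 11
+5 pad (align 8)
@16: offset [8B, align 8] → 24
@24: n_entries [4B, align 4] → 28
@28: reserved [6B, align 2] → 34
+6 pad (align 8)
@40: inode [8B, align 8] → 48
@48: version [1B, align 1] → 49
+3 pad (align 4)
@52: size [4B, align 4] → 56
@56: crc [1B, align 1] → 57
@57: attrs [1B, align 1] → 58
+6 tail pad (align 8)
size 64, align 8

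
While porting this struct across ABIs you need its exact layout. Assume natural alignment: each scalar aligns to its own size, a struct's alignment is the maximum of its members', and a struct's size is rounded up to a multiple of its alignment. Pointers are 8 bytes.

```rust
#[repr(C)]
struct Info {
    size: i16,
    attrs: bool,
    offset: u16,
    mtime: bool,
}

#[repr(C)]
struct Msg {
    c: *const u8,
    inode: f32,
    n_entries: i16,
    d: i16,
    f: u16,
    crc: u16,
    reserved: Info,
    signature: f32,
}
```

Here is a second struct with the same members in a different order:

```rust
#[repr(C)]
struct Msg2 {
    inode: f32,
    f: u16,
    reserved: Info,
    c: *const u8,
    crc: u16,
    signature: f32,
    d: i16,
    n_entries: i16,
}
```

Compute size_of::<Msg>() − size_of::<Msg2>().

Info: 0..2  size  (2B, 2-aligned); 2..3  attrs  (1B, 1-aligned); 3..4  -- padding (1B); 4..6  offset  (2B, 2-aligned); 6..7  mtime  (1B, 1-aligned); 7..8  -- tail padding (1B); sizeof = 8, alignof = 2
0..8  c  (8B, 8-aligned)
8..12  inode  (4B, 4-aligned)
12..14  n_entries  (2B, 2-aligned)
14..16  d  (2B, 2-aligned)
16..18  f  (2B, 2-aligned)
18..20  crc  (2B, 2-aligned)
20..28  reserved  (8B, 2-aligned)
28..32  signature  (4B, 4-aligned)
sizeof = 32, alignof = 8
— Msg2 —
0..4  inode  (4B, 4-aligned)
4..6  f  (2B, 2-aligned)
6..14  reserved  (8B, 2-aligned)
14..16  -- padding (2B)
16..24  c  (8B, 8-aligned)
24..26  crc  (2B, 2-aligned)
26..28  -- padding (2B)
28..32  signature  (4B, 4-aligned)
32..34  d  (2B, 2-aligned)
34..36  n_entries  (2B, 2-aligned)
36..40  -- tail padding (4B)
sizeof = 40, alignof = 8
32 − 40 = -8

-8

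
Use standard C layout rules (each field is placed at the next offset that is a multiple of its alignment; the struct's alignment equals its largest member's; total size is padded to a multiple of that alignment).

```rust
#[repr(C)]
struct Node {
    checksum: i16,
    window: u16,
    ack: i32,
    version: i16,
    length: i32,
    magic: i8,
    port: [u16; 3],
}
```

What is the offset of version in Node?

checksum at 0 (size 2, align 2) → ends 2
window at 2 (size 2, align 2) → ends 4
ack at 4 (size 4, align 4) → ends 8
version at 8 (size 2, align 2) → ends 10

8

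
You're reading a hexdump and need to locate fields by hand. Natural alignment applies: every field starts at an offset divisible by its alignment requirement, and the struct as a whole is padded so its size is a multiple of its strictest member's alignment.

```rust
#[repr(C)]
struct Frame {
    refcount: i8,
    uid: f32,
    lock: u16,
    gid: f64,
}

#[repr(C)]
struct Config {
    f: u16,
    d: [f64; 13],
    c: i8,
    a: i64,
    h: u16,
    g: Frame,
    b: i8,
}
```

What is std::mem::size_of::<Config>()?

Frame: refcount at 0 (size 1, align 1) → ends 1; pad 3 to align 4 for uid; uid at 4 (size 4, align 4) → ends 8; lock at 8 (size 2, align 2) → ends 10; pad 6 to align 8 for gid; gid at 16 (size 8, align 8) → ends 24; total 24 bytes, alignment 8
f at 0 (size 2, align 2) → ends 2
pad 6 to align 8 for d
d at 8 (size 104, align 8) → ends 112
c at 112 (size 1, align 1) → ends 113
pad 7 to align 8 for a
a at 120 (size 8, align 8) → ends 128
h at 128 (size 2, align 2) → ends 130
pad 6 to align 8 for g
g at 136 (size 24, align 8) → ends 160
b at 160 (size 1, align 1) → ends 161
tail pad 7 to reach multiple of 8
total 168 bytes, alignment 8

168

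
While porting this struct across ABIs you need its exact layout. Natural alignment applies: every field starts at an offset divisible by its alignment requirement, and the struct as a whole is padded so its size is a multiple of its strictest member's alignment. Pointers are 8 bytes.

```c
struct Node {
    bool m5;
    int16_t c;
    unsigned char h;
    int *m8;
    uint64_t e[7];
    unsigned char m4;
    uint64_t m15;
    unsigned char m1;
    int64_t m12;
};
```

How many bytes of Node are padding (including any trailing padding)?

18

m5 at 0 (size 1, align 1) → ends 1
pad 1 to align 2 for c
c at 2 (size 2, align 2) → ends 4
h at 4 (size 1, align 1) → ends 5
pad 3 to align 8 for m8
m8 at 8 (size 8, align 8) → ends 16
e at 16 (size 56, align 8) → ends 72
m4 at 72 (size 1, align 1) → ends 73
pad 7 to align 8 for m15
m15 at 80 (size 8, align 8) → ends 88
m1 at 88 (size 1, align 1) → ends 89
pad 7 to align 8 for m12
m12 at 96 (size 8, align 8) → ends 104
total 104 bytes, alignment 8
data bytes 86, size 104 → padding 18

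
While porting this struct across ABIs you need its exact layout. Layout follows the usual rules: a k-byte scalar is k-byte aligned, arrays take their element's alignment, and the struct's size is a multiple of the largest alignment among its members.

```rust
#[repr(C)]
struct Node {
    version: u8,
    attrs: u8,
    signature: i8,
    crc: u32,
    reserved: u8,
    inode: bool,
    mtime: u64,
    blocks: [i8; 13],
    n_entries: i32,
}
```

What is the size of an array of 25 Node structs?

0..1  version  (1B, 1-aligned)
1..2  attrs  (1B, 1-aligned)
2..3  signature  (1B, 1-aligned)
3..4  -- padding (1B)
4..8  crc  (4B, 4-aligned)
8..9  reserved  (1B, 1-aligned)
9..10  inode  (1B, 1-aligned)
10..16  -- padding (6B)
16..24  mtime  (8B, 8-aligned)
24..37  blocks  (13B, 1-aligned)
37..40  -- padding (3B)
40..44  n_entries  (4B, 4-aligned)
44..48  -- tail padding (4B)
sizeof = 48, alignof = 8
array of 25: 25 × 48 = 1200

1200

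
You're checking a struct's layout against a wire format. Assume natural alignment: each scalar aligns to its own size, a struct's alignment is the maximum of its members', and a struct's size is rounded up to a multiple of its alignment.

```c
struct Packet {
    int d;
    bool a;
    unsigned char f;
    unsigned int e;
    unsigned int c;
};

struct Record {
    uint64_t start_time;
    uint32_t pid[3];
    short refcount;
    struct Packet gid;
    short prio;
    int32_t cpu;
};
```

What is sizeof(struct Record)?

Packet: @0: d [4B, align 4] → 4; @4: a [1B, align 1] → 5; @5: f [1B, align 1] → 6; +2 pad (align 4); @8: e [4B, align 4] → 12; @12: c [4B, align 4] → 16; size 16, align 4
@0: start_time [8B, align 8] → 8
@8: pid [12B, align 4] → 20
@20: refcount [2B, align 2] → 22
+2 pad (align 4)
@24: gid [16B, align 4] → 40
@40: prio [2B, align 2] → 42
+2 pad (align 4)
@44: cpu [4B, align 4] → 48
size 48, align 8

48 bytes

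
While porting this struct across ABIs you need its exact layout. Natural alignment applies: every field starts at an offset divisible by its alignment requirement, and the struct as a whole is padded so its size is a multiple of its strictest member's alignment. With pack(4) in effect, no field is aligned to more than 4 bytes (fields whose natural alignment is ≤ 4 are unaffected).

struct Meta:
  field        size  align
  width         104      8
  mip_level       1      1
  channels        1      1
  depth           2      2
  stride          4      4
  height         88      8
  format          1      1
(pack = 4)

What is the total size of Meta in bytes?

204

0..104  width  (104B, 4-aligned)
104..105  mip_level  (1B, 1-aligned)
105..106  channels  (1B, 1-aligned)
106..108  depth  (2B, 2-aligned)
108..112  stride  (4B, 4-aligned)
112..200  height  (88B, 4-aligned)
200..201  format  (1B, 1-aligned)
201..204  -- tail padding (3B)
sizeof = 204, alignof = 4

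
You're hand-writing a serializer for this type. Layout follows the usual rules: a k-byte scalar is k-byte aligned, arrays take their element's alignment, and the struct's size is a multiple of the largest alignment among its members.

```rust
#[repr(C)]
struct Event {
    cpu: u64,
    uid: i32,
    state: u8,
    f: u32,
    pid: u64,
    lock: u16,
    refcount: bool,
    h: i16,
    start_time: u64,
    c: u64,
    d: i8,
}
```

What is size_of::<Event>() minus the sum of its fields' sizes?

17

@0: cpu [8B, align 8] → 8
@8: uid [4B, align 4] → 12
@12: state [1B, align 1] → 13
+3 pad (align 4)
@16: f [4B, align 4] → 20
+4 pad (align 8)
@24: pid [8B, align 8] → 32
@32: lock [2B, align 2] → 34
@34: refcount [1B, align 1] → 35
+1 pad (align 2)
@36: h [2B, align 2] → 38
+2 pad (align 8)
@40: start_time [8B, align 8] → 48
@48: c [8B, align 8] → 56
@56: d [1B, align 1] → 57
+7 tail pad (align 8)
size 64, align 8
data bytes 47, size 64 → padding 17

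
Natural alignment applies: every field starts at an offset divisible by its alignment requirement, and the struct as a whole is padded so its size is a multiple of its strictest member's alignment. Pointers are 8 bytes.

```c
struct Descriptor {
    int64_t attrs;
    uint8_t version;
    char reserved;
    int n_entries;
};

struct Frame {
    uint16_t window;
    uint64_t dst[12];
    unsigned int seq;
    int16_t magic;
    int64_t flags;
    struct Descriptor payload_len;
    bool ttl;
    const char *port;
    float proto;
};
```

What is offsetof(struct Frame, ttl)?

136

Descriptor: attrs at 0 (size 8, align 8) → ends 8; version at 8 (size 1, align 1) → ends 9; reserved at 9 (size 1, align 1) → ends 10; pad 2 to align 4 for n_entries; n_entries at 12 (size 4, align 4) → ends 16; total 16 bytes, alignment 8
window at 0 (size 2, align 2) → ends 2
pad 6 to align 8 for dst
dst at 8 (size 96, align 8) → ends 104
seq at 104 (size 4, align 4) → ends 108
magic at 108 (size 2, align 2) → ends 110
pad 2 to align 8 for flags
flags at 112 (size 8, align 8) → ends 120
payload_len at 120 (size 16, align 8) → ends 136
ttl at 136 (size 1, align 1) → ends 137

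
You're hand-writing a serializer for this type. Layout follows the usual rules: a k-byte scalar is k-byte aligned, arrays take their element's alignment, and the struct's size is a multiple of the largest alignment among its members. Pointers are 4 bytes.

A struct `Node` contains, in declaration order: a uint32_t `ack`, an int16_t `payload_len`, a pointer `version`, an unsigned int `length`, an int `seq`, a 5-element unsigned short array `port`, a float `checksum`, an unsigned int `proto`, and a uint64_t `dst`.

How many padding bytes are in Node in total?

4

@0: ack [4B, align 4] → 4
@4: payload_len [2B, align 2] → 6
+2 pad (align 4)
@8: version [4B, align 4] → 12
@12: length [4B, align 4] → 16
@16: seq [4B, align 4] → 20
@20: port [10B, align 2] → 30
+2 pad (align 4)
@32: checksum [4B, align 4] → 36
@36: proto [4B, align 4] → 40
@40: dst [8B, align 8] → 48
size 48, align 8
data bytes 44, size 48 → padding 4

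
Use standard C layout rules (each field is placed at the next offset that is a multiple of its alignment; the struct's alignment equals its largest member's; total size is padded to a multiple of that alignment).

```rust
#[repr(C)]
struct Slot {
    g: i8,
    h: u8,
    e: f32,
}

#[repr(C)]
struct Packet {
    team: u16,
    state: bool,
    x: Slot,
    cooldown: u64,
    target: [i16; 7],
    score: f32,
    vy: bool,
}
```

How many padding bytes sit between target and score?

2

Slot: g at 0 (size 1, align 1) → ends 1; h at 1 (size 1, align 1) → ends 2; pad 2 to align 4 for e; e at 4 (size 4, align 4) → ends 8; total 8 bytes, alignment 4
team at 0 (size 2, align 2) → ends 2
state at 2 (size 1, align 1) → ends 3
pad 1 to align 4 for x
x at 4 (size 8, align 4) → ends 12
pad 4 to align 8 for cooldown
cooldown at 16 (size 8, align 8) → ends 24
target at 24 (size 14, align 2) → ends 38
pad 2 to align 4 for score
score at 40 (size 4, align 4) → ends 44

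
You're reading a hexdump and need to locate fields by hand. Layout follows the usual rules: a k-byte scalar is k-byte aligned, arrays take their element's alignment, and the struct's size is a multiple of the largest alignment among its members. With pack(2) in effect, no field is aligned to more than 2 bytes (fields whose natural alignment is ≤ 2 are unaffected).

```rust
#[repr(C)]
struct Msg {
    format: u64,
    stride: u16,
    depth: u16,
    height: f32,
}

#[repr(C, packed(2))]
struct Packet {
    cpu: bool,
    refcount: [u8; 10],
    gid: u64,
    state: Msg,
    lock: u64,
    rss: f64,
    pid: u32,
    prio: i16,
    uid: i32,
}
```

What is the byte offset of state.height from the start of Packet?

Msg: @0: format [8B, align 8] → 8; @8: stride [2B, align 2] → 10; @10: depth [2B, align 2] → 12; @12: height [4B, align 4] → 16; size 16, align 8
@0: cpu [1B, align 1] → 1
@1: refcount [10B, align 1] → 11
+1 pad (align 2)
@12: gid [8B, align 2] → 20
@20: state [16B, align 2] → 36
within Msg: height at 12
20 + 12 = 32

32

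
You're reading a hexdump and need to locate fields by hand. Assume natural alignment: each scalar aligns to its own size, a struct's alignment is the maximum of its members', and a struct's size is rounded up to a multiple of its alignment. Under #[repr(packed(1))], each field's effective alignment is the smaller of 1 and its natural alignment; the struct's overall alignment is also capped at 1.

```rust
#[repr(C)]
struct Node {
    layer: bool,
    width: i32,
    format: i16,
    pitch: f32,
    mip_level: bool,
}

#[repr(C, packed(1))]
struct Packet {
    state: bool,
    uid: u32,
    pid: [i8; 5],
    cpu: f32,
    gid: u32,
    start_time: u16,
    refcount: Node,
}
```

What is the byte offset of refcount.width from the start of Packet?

Node: @0: layer [1B, align 1] → 1; +3 pad (align 4); @4: width [4B, align 4] → 8; @8: format [2B, align 2] → 10; +2 pad (align 4); @12: pitch [4B, align 4] → 16; @16: mip_level [1B, align 1] → 17; +3 tail pad (align 4); size 20, align 4
@0: state [1B, align 1] → 1
@1: uid [4B, align 1] → 5
@5: pid [5B, align 1] → 10
@10: cpu [4B, align 1] → 14
@14: gid [4B, align 1] → 18
@18: start_time [2B, align 1] → 20
@20: refcount [20B, align 1] → 40
within Node: width at 4
20 + 4 = 24

24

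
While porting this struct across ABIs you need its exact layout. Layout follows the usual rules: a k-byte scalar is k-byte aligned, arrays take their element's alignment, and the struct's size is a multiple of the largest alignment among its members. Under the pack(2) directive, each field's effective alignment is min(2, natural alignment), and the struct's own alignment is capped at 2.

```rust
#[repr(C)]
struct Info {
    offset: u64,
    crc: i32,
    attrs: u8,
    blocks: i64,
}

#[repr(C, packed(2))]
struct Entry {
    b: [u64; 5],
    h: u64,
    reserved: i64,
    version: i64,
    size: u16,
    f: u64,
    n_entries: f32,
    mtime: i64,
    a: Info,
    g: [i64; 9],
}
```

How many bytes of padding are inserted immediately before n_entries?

0

Info: @0: offset [8B, align 8] → 8; @8: crc [4B, align 4] → 12; @12: attrs [1B, align 1] → 13; +3 pad (align 8); @16: blocks [8B, align 8] → 24; size 24, align 8
@0: b [40B, align 2] → 40
@40: h [8B, align 2] → 48
@48: reserved [8B, align 2] → 56
@56: version [8B, align 2] → 64
@64: size [2B, align 2] → 66
@66: f [8B, align 2] → 74
@74: n_entries [4B, align 2] → 78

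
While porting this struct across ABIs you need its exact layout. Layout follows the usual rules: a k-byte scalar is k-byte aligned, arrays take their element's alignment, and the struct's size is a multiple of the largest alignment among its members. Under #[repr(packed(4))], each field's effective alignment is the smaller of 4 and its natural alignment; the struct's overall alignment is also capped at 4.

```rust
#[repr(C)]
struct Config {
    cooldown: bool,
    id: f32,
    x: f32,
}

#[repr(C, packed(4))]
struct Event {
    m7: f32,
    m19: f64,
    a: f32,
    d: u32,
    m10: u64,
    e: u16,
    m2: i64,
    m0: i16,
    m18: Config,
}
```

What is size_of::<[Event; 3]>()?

168

Config: cooldown at 0 (size 1, align 1) → ends 1; pad 3 to align 4 for id; id at 4 (size 4, align 4) → ends 8; x at 8 (size 4, align 4) → ends 12; total 12 bytes, alignment 4
m7 at 0 (size 4, align 4) → ends 4
m19 at 4 (size 8, align 4) → ends 12
a at 12 (size 4, align 4) → ends 16
d at 16 (size 4, align 4) → ends 20
m10 at 20 (size 8, align 4) → ends 28
e at 28 (size 2, align 2) → ends 30
pad 2 to align 4 for m2
m2 at 32 (size 8, align 4) → ends 40
m0 at 40 (size 2, align 2) → ends 42
pad 2 to align 4 for m18
m18 at 44 (size 12, align 4) → ends 56
total 56 bytes, alignment 4
array of 3: 3 × 56 = 168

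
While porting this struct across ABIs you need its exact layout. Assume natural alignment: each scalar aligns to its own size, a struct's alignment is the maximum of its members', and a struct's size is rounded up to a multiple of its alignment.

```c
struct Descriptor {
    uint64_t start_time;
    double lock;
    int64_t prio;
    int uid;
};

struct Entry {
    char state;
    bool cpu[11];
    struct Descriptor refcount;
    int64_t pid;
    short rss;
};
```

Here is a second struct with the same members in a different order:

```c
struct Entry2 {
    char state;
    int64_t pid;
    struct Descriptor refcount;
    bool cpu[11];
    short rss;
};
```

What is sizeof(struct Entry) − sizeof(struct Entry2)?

Descriptor: start_time at 0 (size 8, align 8) → ends 8; lock at 8 (size 8, align 8) → ends 16; prio at 16 (size 8, align 8) → ends 24; uid at 24 (size 4, align 4) → ends 28; tail pad 4 to reach multiple of 8; total 32 bytes, alignment 8
state at 0 (size 1, align 1) → ends 1
cpu at 1 (size 11, align 1) → ends 12
pad 4 to align 8 for refcount
refcount at 16 (size 32, align 8) → ends 48
pid at 48 (size 8, align 8) → ends 56
rss at 56 (size 2, align 2) → ends 58
tail pad 6 to reach multiple of 8
total 64 bytes, alignment 8
— Entry2 —
state at 0 (size 1, align 1) → ends 1
pad 7 to align 8 for pid
pid at 8 (size 8, align 8) → ends 16
refcount at 16 (size 32, align 8) → ends 48
cpu at 48 (size 11, align 1) → ends 59
pad 1 to align 2 for rss
rss at 60 (size 2, align 2) → ends 62
tail pad 2 to reach multiple of 8
total 64 bytes, alignment 8
64 − 64 = 0

0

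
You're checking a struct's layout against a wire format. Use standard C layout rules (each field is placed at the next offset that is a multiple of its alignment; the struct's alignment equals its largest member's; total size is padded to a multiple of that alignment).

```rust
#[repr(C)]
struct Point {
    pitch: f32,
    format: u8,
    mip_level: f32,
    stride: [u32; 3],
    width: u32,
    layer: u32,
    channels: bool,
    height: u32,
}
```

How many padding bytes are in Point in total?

6

0..4  pitch  (4B, 4-aligned)
4..5  format  (1B, 1-aligned)
5..8  -- padding (3B)
8..12  mip_level  (4B, 4-aligned)
12..24  stride  (12B, 4-aligned)
24..28  width  (4B, 4-aligned)
28..32  layer  (4B, 4-aligned)
32..33  channels  (1B, 1-aligned)
33..36  -- padding (3B)
36..40  height  (4B, 4-aligned)
sizeof = 40, alignof = 4
data bytes 34, size 40 → padding 6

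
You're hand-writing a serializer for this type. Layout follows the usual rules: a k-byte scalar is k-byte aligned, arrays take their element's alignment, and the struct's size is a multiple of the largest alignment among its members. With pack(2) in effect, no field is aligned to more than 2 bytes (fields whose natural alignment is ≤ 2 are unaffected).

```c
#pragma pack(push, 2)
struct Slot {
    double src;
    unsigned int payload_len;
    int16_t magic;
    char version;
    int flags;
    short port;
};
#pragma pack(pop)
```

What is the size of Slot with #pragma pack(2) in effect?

0..8  src  (8B, 2-aligned)
8..12  payload_len  (4B, 2-aligned)
12..14  magic  (2B, 2-aligned)
14..15  version  (1B, 1-aligned)
15..16  -- padding (1B)
16..20  flags  (4B, 2-aligned)
20..22  port  (2B, 2-aligned)
sizeof = 22, alignof = 2

22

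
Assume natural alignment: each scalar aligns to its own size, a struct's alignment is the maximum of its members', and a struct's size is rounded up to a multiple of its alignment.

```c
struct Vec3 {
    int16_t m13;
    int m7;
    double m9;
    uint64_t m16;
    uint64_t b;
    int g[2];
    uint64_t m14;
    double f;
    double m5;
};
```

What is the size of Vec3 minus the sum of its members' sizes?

0..2  m13  (2B, 2-aligned)
2..4  -- padding (2B)
4..8  m7  (4B, 4-aligned)
8..16  m9  (8B, 8-aligned)
16..24  m16  (8B, 8-aligned)
24..32  b  (8B, 8-aligned)
32..40  g  (8B, 4-aligned)
40..48  m14  (8B, 8-aligned)
48..56  f  (8B, 8-aligned)
56..64  m5  (8B, 8-aligned)
sizeof = 64, alignof = 8
data bytes 62, size 64 → padding 2

2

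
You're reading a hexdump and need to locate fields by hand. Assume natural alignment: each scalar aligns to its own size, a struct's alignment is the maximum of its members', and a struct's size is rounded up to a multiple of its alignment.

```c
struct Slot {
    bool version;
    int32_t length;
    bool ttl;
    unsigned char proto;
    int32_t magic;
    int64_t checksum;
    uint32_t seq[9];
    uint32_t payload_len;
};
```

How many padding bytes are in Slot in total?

5

version at 0 (size 1, align 1) → ends 1
pad 3 to align 4 for length
length at 4 (size 4, align 4) → ends 8
ttl at 8 (size 1, align 1) → ends 9
proto at 9 (size 1, align 1) → ends 10
pad 2 to align 4 for magic
magic at 12 (size 4, align 4) → ends 16
checksum at 16 (size 8, align 8) → ends 24
seq at 24 (size 36, align 4) → ends 60
payload_len at 60 (size 4, align 4) → ends 64
total 64 bytes, alignment 8
data bytes 59, size 64 → padding 5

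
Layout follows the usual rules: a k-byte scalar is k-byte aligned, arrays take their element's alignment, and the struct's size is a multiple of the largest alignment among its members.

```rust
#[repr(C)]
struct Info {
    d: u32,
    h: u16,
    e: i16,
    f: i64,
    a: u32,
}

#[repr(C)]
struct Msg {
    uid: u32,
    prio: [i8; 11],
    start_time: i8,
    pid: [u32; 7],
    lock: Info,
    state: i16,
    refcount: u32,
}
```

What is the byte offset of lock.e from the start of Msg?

Info: d at 0 (size 4, align 4) → ends 4; h at 4 (size 2, align 2) → ends 6; e at 6 (size 2, align 2) → ends 8; f at 8 (size 8, align 8) → ends 16; a at 16 (size 4, align 4) → ends 20; tail pad 4 to reach multiple of 8; total 24 bytes, alignment 8
uid at 0 (size 4, align 4) → ends 4
prio at 4 (size 11, align 1) → ends 15
start_time at 15 (size 1, align 1) → ends 16
pid at 16 (size 28, align 4) → ends 44
pad 4 to align 8 for lock
lock at 48 (size 24, align 8) → ends 72
within Info: e at 6
48 + 6 = 54

54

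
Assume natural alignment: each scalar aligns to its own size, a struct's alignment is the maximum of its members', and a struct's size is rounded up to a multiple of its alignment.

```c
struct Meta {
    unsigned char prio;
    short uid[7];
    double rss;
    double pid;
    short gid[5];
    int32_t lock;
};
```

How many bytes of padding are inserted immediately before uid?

@0: prio [1B, align 1] → 1
+1 pad (align 2)
@2: uid [14B, align 2] → 16

1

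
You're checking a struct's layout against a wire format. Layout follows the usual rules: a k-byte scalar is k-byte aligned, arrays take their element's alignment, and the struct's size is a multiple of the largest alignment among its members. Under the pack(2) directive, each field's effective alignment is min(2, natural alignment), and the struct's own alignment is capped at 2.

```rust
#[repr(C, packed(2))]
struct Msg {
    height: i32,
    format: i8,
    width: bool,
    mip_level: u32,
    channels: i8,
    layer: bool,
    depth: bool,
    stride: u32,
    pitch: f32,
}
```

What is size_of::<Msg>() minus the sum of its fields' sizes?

@0: height [4B, align 2] → 4
@4: format [1B, align 1] → 5
@5: width [1B, align 1] → 6
@6: mip_level [4B, align 2] → 10
@10: channels [1B, align 1] → 11
@11: layer [1B, align 1] → 12
@12: depth [1B, align 1] → 13
+1 pad (align 2)
@14: stride [4B, align 2] → 18
@18: pitch [4B, align 2] → 22
size 22, align 2
data bytes 21, size 22 → padding 1

1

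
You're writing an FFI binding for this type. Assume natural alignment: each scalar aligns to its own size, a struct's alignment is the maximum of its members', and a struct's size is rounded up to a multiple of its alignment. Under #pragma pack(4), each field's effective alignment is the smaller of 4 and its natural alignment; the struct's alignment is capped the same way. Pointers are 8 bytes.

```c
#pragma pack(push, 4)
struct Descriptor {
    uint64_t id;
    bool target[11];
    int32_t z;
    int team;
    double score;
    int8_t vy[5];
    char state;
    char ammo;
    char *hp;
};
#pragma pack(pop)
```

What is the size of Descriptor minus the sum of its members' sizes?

0..8  id  (8B, 4-aligned)
8..19  target  (11B, 1-aligned)
19..20  -- padding (1B)
20..24  z  (4B, 4-aligned)
24..28  team  (4B, 4-aligned)
28..36  score  (8B, 4-aligned)
36..41  vy  (5B, 1-aligned)
41..42  state  (1B, 1-aligned)
42..43  ammo  (1B, 1-aligned)
43..44  -- padding (1B)
44..52  hp  (8B, 4-aligned)
sizeof = 52, alignof = 4
data bytes 50, size 52 → padding 2

2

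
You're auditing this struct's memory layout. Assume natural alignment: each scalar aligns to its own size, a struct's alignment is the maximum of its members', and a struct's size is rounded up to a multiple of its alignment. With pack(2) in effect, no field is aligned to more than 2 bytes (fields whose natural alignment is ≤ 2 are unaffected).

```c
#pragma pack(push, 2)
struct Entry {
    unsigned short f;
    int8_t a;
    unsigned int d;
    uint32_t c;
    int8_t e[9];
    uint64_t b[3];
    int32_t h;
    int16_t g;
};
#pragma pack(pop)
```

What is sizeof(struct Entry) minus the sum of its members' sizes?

0..2  f  (2B, 2-aligned)
2..3  a  (1B, 1-aligned)
3..4  -- padding (1B)
4..8  d  (4B, 2-aligned)
8..12  c  (4B, 2-aligned)
12..21  e  (9B, 1-aligned)
21..22  -- padding (1B)
22..46  b  (24B, 2-aligned)
46..50  h  (4B, 2-aligned)
50..52  g  (2B, 2-aligned)
sizeof = 52, alignof = 2
data bytes 50, size 52 → padding 2

2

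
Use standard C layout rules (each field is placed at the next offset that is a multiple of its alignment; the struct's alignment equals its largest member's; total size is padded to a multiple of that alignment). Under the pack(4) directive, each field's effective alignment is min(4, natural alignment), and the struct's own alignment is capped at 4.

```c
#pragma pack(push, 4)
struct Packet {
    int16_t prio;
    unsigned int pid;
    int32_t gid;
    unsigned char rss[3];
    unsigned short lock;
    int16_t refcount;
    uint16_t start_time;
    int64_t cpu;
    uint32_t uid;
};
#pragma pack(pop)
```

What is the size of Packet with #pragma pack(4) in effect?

@0: prio [2B, align 2] → 2
+2 pad (align 4)
@4: pid [4B, align 4] → 8
@8: gid [4B, align 4] → 12
@12: rss [3B, align 1] → 15
+1 pad (align 2)
@16: lock [2B, align 2] → 18
@18: refcount [2B, align 2] → 20
@20: start_time [2B, align 2] → 22
+2 pad (align 4)
@24: cpu [8B, align 4] → 32
@32: uid [4B, align 4] → 36
size 36, align 4

36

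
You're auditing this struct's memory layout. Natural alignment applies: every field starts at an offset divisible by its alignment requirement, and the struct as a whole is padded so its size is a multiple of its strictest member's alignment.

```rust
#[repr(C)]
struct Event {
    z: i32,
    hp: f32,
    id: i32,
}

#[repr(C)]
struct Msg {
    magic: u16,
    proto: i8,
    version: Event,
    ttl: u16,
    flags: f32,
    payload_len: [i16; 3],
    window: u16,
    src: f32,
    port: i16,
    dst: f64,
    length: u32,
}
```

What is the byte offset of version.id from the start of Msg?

12

Event: 0..4  z  (4B, 4-aligned); 4..8  hp  (4B, 4-aligned); 8..12  id  (4B, 4-aligned); sizeof = 12, alignof = 4
0..2  magic  (2B, 2-aligned)
2..3  proto  (1B, 1-aligned)
3..4  -- padding (1B)
4..16  version  (12B, 4-aligned)
within Event: id at 8
4 + 8 = 12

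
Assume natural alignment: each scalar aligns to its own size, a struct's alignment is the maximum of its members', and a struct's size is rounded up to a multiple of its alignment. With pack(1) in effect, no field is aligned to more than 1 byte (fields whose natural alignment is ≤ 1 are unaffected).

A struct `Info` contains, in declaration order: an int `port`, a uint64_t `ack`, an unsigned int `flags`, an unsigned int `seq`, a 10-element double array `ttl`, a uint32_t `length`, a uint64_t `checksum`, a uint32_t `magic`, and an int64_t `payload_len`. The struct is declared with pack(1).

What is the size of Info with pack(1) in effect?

port at 0 (size 4, align 1) → ends 4
ack at 4 (size 8, align 1) → ends 12
flags at 12 (size 4, align 1) → ends 16
seq at 16 (size 4, align 1) → ends 20
ttl at 20 (size 80, align 1) → ends 100
length at 100 (size 4, align 1) → ends 104
checksum at 104 (size 8, align 1) → ends 112
magic at 112 (size 4, align 1) → ends 116
payload_len at 116 (size 8, align 1) → ends 124
total 124 bytes, alignment 1

124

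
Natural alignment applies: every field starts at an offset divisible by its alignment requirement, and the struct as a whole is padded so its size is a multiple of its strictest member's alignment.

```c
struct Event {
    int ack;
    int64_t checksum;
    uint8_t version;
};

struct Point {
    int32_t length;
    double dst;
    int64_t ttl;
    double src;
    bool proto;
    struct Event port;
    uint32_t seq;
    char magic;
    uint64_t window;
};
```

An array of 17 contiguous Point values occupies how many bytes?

Event: 0..4  ack  (4B, 4-aligned); 4..8  -- padding (4B); 8..16  checksum  (8B, 8-aligned); 16..17  version  (1B, 1-aligned); 17..24  -- tail padding (7B); sizeof = 24, alignof = 8
0..4  length  (4B, 4-aligned)
4..8  -- padding (4B)
8..16  dst  (8B, 8-aligned)
16..24  ttl  (8B, 8-aligned)
24..32  src  (8B, 8-aligned)
32..33  proto  (1B, 1-aligned)
33..40  -- padding (7B)
40..64  port  (24B, 8-aligned)
64..68  seq  (4B, 4-aligned)
68..69  magic  (1B, 1-aligned)
69..72  -- padding (3B)
72..80  window  (8B, 8-aligned)
sizeof = 80, alignof = 8
array of 17: 17 × 80 = 1360

1360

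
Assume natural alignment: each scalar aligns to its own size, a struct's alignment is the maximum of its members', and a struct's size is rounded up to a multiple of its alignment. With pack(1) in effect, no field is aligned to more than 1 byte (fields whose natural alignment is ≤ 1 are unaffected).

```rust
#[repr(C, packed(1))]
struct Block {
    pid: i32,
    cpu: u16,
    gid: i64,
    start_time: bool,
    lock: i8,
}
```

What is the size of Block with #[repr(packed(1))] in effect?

@0: pid [4B, align 1] → 4
@4: cpu [2B, align 1] → 6
@6: gid [8B, align 1] → 14
@14: start_time [1B, align 1] → 15
@15: lock [1B, align 1] → 16
size 16, align 1

16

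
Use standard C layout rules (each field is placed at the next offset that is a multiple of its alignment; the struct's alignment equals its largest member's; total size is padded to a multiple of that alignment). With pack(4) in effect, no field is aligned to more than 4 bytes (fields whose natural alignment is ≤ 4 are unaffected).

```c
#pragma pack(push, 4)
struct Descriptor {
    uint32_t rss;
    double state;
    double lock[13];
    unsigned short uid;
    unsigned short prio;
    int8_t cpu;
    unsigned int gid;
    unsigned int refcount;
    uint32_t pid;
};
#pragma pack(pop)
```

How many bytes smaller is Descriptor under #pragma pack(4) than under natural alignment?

8

natural layout:
  @0: rss [4B, align 4] → 4
  +4 pad (align 8)
  @8: state [8B, align 8] → 16
  @16: lock [104B, align 8] → 120
  @120: uid [2B, align 2] → 122
  @122: prio [2B, align 2] → 124
  @124: cpu [1B, align 1] → 125
  +3 pad (align 4)
  @128: gid [4B, align 4] → 132
  @132: refcount [4B, align 4] → 136
  @136: pid [4B, align 4] → 140
  +4 tail pad (align 8)
  size 144, align 8
packed(4) layout:
  @0: rss [4B, align 4] → 4
  @4: state [8B, align 4] → 12
  @12: lock [104B, align 4] → 116
  @116: uid [2B, align 2] → 118
  @118: prio [2B, align 2] → 120
  @120: cpu [1B, align 1] → 121
  +3 pad (align 4)
  @124: gid [4B, align 4] → 128
  @128: refcount [4B, align 4] → 132
  @132: pid [4B, align 4] → 136
  size 136, align 4
144 − 136 = 8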